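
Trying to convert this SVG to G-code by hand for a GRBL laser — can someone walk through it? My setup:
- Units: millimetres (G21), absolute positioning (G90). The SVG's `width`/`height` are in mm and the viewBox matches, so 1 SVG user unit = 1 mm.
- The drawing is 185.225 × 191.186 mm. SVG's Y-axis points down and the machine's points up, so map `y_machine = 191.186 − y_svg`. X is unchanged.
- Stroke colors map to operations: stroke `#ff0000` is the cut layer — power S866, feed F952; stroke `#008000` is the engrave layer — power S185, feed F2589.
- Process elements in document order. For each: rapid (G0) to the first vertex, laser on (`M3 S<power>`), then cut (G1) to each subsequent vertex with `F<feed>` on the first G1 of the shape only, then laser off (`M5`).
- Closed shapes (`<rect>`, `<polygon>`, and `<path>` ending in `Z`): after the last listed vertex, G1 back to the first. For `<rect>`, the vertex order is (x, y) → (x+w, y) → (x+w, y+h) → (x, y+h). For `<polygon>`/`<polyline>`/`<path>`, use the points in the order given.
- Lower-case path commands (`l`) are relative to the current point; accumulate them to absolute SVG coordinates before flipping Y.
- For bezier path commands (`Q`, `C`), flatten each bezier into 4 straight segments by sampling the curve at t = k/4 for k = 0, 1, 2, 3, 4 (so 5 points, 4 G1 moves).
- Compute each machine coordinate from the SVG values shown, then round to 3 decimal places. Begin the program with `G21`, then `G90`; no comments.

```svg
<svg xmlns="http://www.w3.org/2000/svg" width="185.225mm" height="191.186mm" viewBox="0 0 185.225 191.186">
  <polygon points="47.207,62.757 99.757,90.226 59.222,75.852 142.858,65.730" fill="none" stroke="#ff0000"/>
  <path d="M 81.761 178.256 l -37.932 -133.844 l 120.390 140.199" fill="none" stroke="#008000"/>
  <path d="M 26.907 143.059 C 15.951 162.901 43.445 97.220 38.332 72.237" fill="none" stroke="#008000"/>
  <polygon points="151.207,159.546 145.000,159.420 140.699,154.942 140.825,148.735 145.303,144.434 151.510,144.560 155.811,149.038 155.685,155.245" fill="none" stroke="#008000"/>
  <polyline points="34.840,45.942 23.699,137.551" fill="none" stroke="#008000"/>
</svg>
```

G21
G90
G0 X47.207 Y128.429
M3 S866
G1 X99.757 Y100.960 F952
G1 X59.222 Y115.334
G1 X142.858 Y125.456
G1 X47.207 Y128.429
M5
G0 X81.761 Y12.930
M3 S185
G1 X43.829 Y146.774 F2589
G1 X164.219 Y6.575
M5
G0 X26.907 Y48.127
M3 S185
G1 X24.789 Y47.309 F2589
G1 X30.428 Y66.729
G1 X37.163 Y94.553
G1 X38.332 Y118.949
M5
G0 X151.207 Y31.640
M3 S185
G1 X145.000 Y31.766 F2589
G1 X140.699 Y36.244
G1 X140.825 Y42.451
G1 X145.303 Y46.752
G1 X151.510 Y46.626
G1 X155.811 Y42.148
G1 X155.685 Y35.941
G1 X151.207 Y31.640
M5
G0 X34.840 Y145.244
M3 S185
G1 X23.699 Y53.635 F2589
M5

Since the viewBox matches the mm dimensions, user units are millimetres directly. The only transform is the Y-flip y_m = 191.186 − y_svg.

Shape 1 is a closed polygon drawn with `<polygon>`. Its stroke #ff0000 means cut at S866, F952. After flipping Y the toolpath is (47.207,128.429) → (99.757,100.960) → (59.222,115.334) → (142.858,125.456) → (47.207,128.429), returning to the start.

Shape 2 is a open polyline drawn with `<path>`. Its stroke #008000 means engrave at S185, F2589. After flipping Y the toolpath is (81.761,12.930) → (43.829,146.774) → (164.219,6.575).

Shape 3 is a cubic bezier drawn with `<path>`. Its stroke #008000 means engrave at S185, F2589. After flipping Y the toolpath is (26.907,48.127) → (24.789,47.309) → (30.428,66.729) → (37.163,94.553) → (38.332,118.949).

Shape 4 is a regular polygon drawn with `<polygon>`. Its stroke #008000 means engrave at S185, F2589. After flipping Y the toolpath is (151.207,31.640) → (145.000,31.766) → (140.699,36.244) → (140.825,42.451) → (145.303,46.752) → (151.510,46.626) → (155.811,42.148) → (155.685,35.941) → (151.207,31.640), returning to the start.

Shape 5 is a line segment drawn with `<polyline>`. Its stroke #008000 means engrave at S185, F2589. After flipping Y the toolpath is (34.840,145.244) → (23.699,53.635).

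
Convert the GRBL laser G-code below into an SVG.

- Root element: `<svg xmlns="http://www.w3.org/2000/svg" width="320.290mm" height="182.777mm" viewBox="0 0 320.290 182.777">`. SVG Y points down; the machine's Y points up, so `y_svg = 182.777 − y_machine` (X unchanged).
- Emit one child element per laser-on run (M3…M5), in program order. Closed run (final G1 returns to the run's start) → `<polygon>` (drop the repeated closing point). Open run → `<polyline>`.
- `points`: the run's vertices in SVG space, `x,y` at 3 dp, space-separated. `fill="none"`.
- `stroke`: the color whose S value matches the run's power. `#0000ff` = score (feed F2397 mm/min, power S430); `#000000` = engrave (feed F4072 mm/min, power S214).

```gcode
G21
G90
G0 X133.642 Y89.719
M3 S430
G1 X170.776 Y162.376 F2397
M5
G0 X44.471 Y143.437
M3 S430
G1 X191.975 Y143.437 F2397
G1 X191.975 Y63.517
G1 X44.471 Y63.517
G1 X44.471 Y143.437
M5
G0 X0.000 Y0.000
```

<svg xmlns="http://www.w3.org/2000/svg" width="320.290mm" height="182.777mm" viewBox="0 0 320.290 182.777">
  <polyline points="133.642,93.058 170.776,20.401" fill="none" stroke="#0000ff"/>
  <polygon points="44.471,39.340 191.975,39.340 191.975,119.260 44.471,119.260" fill="none" stroke="#0000ff"/>
</svg>

Machine Y-up, SVG Y-down with viewBox height 182.777, so y_svg = 182.777 − y_machine; X carries over. Every run uses S430, so all elements get stroke `#0000ff` (score).

Run 1: The run is open, so emit a `<polyline>` with points (Y-flipped): 133.642,93.058 170.776,20.401.

Run 2: The run returns to its start, so emit a `<polygon>` with points (Y-flipped): 44.471,39.340 191.975,39.340 191.975,119.260 44.471,119.260.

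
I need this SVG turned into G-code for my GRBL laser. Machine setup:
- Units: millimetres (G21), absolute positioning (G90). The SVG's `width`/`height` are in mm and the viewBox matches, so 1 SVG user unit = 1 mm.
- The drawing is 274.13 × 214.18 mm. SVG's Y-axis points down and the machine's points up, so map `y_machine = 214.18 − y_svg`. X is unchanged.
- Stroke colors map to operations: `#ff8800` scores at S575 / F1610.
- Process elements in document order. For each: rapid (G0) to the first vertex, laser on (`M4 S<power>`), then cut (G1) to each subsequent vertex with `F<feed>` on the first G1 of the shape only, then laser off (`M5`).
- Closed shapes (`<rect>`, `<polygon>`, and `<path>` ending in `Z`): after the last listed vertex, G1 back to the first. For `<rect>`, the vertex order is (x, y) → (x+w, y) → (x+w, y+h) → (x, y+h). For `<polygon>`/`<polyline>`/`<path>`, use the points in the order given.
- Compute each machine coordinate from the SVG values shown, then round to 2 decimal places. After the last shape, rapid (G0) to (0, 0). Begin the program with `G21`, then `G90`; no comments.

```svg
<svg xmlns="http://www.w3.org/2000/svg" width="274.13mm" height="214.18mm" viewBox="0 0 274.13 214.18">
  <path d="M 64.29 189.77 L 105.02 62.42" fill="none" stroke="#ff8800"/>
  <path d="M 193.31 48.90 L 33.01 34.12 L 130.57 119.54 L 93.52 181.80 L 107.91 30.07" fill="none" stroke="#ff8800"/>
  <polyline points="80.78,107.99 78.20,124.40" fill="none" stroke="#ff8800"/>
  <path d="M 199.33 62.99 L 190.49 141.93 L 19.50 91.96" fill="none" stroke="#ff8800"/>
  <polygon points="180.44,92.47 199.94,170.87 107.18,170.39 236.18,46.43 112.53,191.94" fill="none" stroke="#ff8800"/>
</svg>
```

viewBox `0 0 274.13 214.18` with mm width/height → 1 unit = 1 mm. Flip: y_m = 214.18 − y_svg.

**Shape 1** — `<path>` line segment, stroke `#ff8800` → score (S575, F1610). Machine vertices: (64.29,24.41) → (105.02,151.76). Open path.

**Shape 2** — `<path>` open polyline, stroke `#ff8800` → score (S575, F1610). Machine vertices: (193.31,165.28) → (33.01,180.06) → (130.57,94.64) → (93.52,32.38) → (107.91,184.11). Open path.

**Shape 3** — `<polyline>` line segment, stroke `#ff8800` → score (S575, F1610). Machine vertices: (80.78,106.19) → (78.20,89.78). Open path.

**Shape 4** — `<path>` open polyline, stroke `#ff8800` → score (S575, F1610). Machine vertices: (199.33,151.19) → (190.49,72.25) → (19.50,122.22). Open path.

**Shape 5** — `<polygon>` closed polygon, stroke `#ff8800` → score (S575, F1610). Machine vertices: (180.44,121.71) → (199.94,43.31) → (107.18,43.79) → (236.18,167.75) → (112.53,22.24) → (180.44,121.71). Closed: final G1 returns to the first vertex.

G21
G90
G0 X64.29 Y24.41
M4 S575
G1 X105.02 Y151.76 F1610
M5
G0 X193.31 Y165.28
M4 S575
G1 X33.01 Y180.06 F1610
G1 X130.57 Y94.64
G1 X93.52 Y32.38
G1 X107.91 Y184.11
M5
G0 X80.78 Y106.19
M4 S575
G1 X78.20 Y89.78 F1610
M5
G0 X199.33 Y151.19
M4 S575
G1 X190.49 Y72.25 F1610
G1 X19.50 Y122.22
M5
G0 X180.44 Y121.71
M4 S575
G1 X199.94 Y43.31 F1610
G1 X107.18 Y43.79
G1 X236.18 Y167.75
G1 X112.53 Y22.24
G1 X180.44 Y121.71
M5
G0 X0.00 Y0.00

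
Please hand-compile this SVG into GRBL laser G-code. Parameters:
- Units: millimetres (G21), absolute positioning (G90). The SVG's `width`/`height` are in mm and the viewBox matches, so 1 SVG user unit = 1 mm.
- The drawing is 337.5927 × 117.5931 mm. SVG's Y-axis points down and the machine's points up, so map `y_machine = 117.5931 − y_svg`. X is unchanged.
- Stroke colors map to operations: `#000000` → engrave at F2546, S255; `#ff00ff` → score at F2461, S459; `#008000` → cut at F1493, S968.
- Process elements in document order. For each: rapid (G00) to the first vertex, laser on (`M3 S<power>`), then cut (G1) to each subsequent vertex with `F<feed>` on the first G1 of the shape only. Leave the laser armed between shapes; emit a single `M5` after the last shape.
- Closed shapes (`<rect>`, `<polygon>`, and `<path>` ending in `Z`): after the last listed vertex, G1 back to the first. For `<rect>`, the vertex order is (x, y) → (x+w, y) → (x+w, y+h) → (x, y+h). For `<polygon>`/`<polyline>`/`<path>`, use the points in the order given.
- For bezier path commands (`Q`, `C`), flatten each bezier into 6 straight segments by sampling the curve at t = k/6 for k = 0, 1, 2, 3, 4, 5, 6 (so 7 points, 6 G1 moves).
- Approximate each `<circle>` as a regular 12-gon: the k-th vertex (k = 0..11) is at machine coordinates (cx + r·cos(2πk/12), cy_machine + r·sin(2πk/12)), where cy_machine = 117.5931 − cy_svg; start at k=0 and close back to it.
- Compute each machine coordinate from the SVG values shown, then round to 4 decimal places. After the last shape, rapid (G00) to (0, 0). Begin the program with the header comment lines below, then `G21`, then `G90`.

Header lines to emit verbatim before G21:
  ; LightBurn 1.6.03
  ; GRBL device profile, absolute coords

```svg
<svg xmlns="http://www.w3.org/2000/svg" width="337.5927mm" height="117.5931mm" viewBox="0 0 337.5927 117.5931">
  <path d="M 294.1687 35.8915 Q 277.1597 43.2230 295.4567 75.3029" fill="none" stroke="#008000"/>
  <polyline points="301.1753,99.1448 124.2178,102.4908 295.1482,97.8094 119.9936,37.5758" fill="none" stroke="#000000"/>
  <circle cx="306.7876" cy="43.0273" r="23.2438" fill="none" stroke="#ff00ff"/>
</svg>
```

viewBox `0 0 337.5927 117.5931` with mm width/height → 1 unit = 1 mm. Flip: y_m = 117.5931 − y_svg.

**Shape 1** — `<path>` quadratic bezier, stroke `#008000` → cut (S968, F1493). Control points (SVG): P0=(294.1687,35.8915), P1=(277.1597,43.2230), P2=(295.4567,75.3029); sampled at t=k/6. Machine vertices: (294.1687,81.7016) → (289.4798,78.5703) → (286.7523,74.0641) → (285.9862,68.1830) → (287.1816,60.9270) → (290.3384,52.2960) → (295.4567,42.2902). Open path.

**Shape 2** — `<polyline>` open polyline, stroke `#000000` → engrave (S255, F2546). Machine vertices: (301.1753,18.4483) → (124.2178,15.1023) → (295.1482,19.7837) → (119.9936,80.0173). Open path.

**Shape 3** — `<circle>` circle, stroke `#ff00ff` → score (S459, F2461). Machine vertices: (330.0314,74.5658) → (326.9173,86.1877) → (318.4095,94.6955) → (306.7876,97.8096) → (295.1657,94.6955) → (286.6579,86.1877) → (283.5438,74.5658) → (286.6579,62.9439) → (295.1657,54.4361) → (306.7876,51.3220) → (318.4095,54.4361) → (326.9173,62.9439) → (330.0314,74.5658). Closed: final G1 returns to the first vertex.

; LightBurn 1.6.03
; GRBL device profile, absolute coords
G21
G90
G00 X294.1687 Y81.7016
M3 S968
G1 X289.4798 Y78.5703 F1493
G1 X286.7523 Y74.0641
G1 X285.9862 Y68.1830
G1 X287.1816 Y60.9270
G1 X290.3384 Y52.2960
G1 X295.4567 Y42.2902
G00 X301.1753 Y18.4483
M3 S255
G1 X124.2178 Y15.1023 F2546
G1 X295.1482 Y19.7837
G1 X119.9936 Y80.0173
G00 X330.0314 Y74.5658
M3 S459
G1 X326.9173 Y86.1877 F2461
G1 X318.4095 Y94.6955
G1 X306.7876 Y97.8096
G1 X295.1657 Y94.6955
G1 X286.6579 Y86.1877
G1 X283.5438 Y74.5658
G1 X286.6579 Y62.9439
G1 X295.1657 Y54.4361
G1 X306.7876 Y51.3220
G1 X318.4095 Y54.4361
G1 X326.9173 Y62.9439
G1 X330.0314 Y74.5658
M5
G00 X0.0000 Y0.0000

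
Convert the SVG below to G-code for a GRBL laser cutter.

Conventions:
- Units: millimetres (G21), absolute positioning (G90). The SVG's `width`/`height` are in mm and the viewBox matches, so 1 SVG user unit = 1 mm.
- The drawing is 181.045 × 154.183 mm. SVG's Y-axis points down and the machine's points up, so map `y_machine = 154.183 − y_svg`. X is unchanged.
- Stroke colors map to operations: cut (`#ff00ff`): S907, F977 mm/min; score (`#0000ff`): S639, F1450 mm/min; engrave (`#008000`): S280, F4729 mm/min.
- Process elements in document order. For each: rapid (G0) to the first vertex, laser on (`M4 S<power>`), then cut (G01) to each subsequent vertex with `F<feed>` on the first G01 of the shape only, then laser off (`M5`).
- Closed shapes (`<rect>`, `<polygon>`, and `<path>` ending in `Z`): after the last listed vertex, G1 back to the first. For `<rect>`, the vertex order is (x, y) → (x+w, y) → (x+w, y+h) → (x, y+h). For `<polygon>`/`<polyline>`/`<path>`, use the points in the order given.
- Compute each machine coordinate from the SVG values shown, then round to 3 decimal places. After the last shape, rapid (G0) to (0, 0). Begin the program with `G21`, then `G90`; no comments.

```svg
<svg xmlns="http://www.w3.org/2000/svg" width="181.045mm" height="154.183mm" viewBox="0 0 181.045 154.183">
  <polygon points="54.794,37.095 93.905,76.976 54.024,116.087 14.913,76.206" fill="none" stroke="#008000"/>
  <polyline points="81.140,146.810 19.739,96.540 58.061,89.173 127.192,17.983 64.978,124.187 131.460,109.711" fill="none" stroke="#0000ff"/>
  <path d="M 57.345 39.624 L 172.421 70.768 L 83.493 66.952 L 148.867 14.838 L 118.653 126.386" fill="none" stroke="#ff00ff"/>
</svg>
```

viewBox `0 0 181.045 154.183` with mm width/height → 1 unit = 1 mm. Flip: y_m = 154.183 − y_svg.

**Shape 1** — `<polygon>` regular polygon, stroke `#008000` → engrave (S280, F4729). Machine vertices: (54.794,117.088) → (93.905,77.207) → (54.024,38.096) → (14.913,77.977) → (54.794,117.088). Closed: final G1 returns to the first vertex.

**Shape 2** — `<polyline>` open polyline, stroke `#0000ff` → score (S639, F1450). Machine vertices: (81.140,7.373) → (19.739,57.643) → (58.061,65.010) → (127.192,136.200) → (64.978,29.996) → (131.460,44.472). Open path.

**Shape 3** — `<path>` open polyline, stroke `#ff00ff` → cut (S907, F977). Machine vertices: (57.345,114.559) → (172.421,83.415) → (83.493,87.231) → (148.867,139.345) → (118.653,27.797). Open path.

G21
G90
G0 X54.794 Y117.088
M4 S280
G01 X93.905 Y77.207 F4729
G01 X54.024 Y38.096
G01 X14.913 Y77.977
G01 X54.794 Y117.088
M5
G0 X81.140 Y7.373
M4 S639
G01 X19.739 Y57.643 F1450
G01 X58.061 Y65.010
G01 X127.192 Y136.200
G01 X64.978 Y29.996
G01 X131.460 Y44.472
M5
G0 X57.345 Y114.559
M4 S907
G01 X172.421 Y83.415 F977
G01 X83.493 Y87.231
G01 X148.867 Y139.345
G01 X118.653 Y27.797
M5
G0 X0.000 Y0.000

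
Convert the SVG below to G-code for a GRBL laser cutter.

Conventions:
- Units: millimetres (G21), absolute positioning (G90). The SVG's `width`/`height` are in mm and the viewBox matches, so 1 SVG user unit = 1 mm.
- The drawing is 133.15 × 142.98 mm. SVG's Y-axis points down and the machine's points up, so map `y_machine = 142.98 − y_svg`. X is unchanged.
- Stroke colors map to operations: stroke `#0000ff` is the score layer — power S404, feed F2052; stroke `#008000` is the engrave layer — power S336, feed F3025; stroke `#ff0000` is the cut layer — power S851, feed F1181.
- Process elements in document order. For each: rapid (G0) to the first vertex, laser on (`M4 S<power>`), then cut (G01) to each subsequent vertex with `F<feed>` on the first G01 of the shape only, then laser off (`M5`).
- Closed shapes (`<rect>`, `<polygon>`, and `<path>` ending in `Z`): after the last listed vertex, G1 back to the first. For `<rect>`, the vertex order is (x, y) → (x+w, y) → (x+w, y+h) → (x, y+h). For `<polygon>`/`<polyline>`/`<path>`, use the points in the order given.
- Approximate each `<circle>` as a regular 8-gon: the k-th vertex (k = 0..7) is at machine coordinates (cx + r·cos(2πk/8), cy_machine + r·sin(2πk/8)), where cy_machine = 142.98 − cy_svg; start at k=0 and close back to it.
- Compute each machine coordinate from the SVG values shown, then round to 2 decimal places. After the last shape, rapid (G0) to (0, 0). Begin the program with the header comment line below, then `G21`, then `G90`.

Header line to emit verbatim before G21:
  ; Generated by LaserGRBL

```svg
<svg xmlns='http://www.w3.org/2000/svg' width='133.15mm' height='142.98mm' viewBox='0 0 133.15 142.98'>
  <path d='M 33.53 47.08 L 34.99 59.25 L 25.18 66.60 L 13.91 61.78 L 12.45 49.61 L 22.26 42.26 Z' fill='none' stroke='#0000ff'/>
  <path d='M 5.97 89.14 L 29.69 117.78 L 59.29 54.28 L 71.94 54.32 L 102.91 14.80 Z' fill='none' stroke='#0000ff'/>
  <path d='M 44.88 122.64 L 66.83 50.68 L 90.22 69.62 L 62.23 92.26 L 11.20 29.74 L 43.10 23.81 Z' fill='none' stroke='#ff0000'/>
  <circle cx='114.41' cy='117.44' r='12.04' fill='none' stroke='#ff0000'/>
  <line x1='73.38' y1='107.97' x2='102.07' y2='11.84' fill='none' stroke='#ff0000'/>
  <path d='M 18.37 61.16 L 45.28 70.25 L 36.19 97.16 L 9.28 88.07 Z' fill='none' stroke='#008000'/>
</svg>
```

; Generated by LaserGRBL
G21
G90
G0 X33.53 Y95.90
M4 S404
G01 X34.99 Y83.73 F2052
G01 X25.18 Y76.38
G01 X13.91 Y81.20
G01 X12.45 Y93.37
G01 X22.26 Y100.72
G01 X33.53 Y95.90
M5
G0 X5.97 Y53.84
M4 S404
G01 X29.69 Y25.20 F2052
G01 X59.29 Y88.70
G01 X71.94 Y88.66
G01 X102.91 Y128.18
G01 X5.97 Y53.84
M5
G0 X44.88 Y20.34
M4 S851
G01 X66.83 Y92.30 F1181
G01 X90.22 Y73.36
G01 X62.23 Y50.72
G01 X11.20 Y113.24
G01 X43.10 Y119.17
G01 X44.88 Y20.34
M5
G0 X126.45 Y25.54
M4 S851
G01 X122.92 Y34.05 F1181
G01 X114.41 Y37.58
G01 X105.90 Y34.05
G01 X102.37 Y25.54
G01 X105.90 Y17.03
G01 X114.41 Y13.50
G01 X122.92 Y17.03
G01 X126.45 Y25.54
M5
G0 X73.38 Y35.01
M4 S851
G01 X102.07 Y131.14 F1181
M5
G0 X18.37 Y81.82
M4 S336
G01 X45.28 Y72.73 F3025
G01 X36.19 Y45.82
G01 X9.28 Y54.91
G01 X18.37 Y81.82
M5
G0 X0.00 Y0.00

viewBox `0 0 133.15 142.98` with mm width/height → 1 unit = 1 mm. Flip: y_m = 142.98 − y_svg.

**Shape 1** — `<path>` regular polygon, stroke `#0000ff` → score (S404, F2052). Machine vertices: (33.53,95.90) → (34.99,83.73) → (25.18,76.38) → (13.91,81.20) → (12.45,93.37) → (22.26,100.72) → (33.53,95.90). Closed: final G1 returns to the first vertex.

**Shape 2** — `<path>` closed polygon, stroke `#0000ff` → score (S404, F2052). Machine vertices: (5.97,53.84) → (29.69,25.20) → (59.29,88.70) → (71.94,88.66) → (102.91,128.18) → (5.97,53.84). Closed: final G1 returns to the first vertex.

**Shape 3** — `<path>` closed polygon, stroke `#ff0000` → cut (S851, F1181). Machine vertices: (44.88,20.34) → (66.83,92.30) → (90.22,73.36) → (62.23,50.72) → (11.20,113.24) → (43.10,119.17) → (44.88,20.34). Closed: final G1 returns to the first vertex.

**Shape 4** — `<circle>` circle, stroke `#ff0000` → cut (S851, F1181). Machine vertices: (126.45,25.54) → (122.92,34.05) → (114.41,37.58) → (105.90,34.05) → (102.37,25.54) → (105.90,17.03) → (114.41,13.50) → (122.92,17.03) → (126.45,25.54). Closed: final G1 returns to the first vertex.

**Shape 5** — `<line>` line segment, stroke `#ff0000` → cut (S851, F1181). Machine vertices: (73.38,35.01) → (102.07,131.14). Open path.

**Shape 6** — `<path>` regular polygon, stroke `#008000` → engrave (S336, F3025). Machine vertices: (18.37,81.82) → (45.28,72.73) → (36.19,45.82) → (9.28,54.91) → (18.37,81.82). Closed: final G1 returns to the first vertex.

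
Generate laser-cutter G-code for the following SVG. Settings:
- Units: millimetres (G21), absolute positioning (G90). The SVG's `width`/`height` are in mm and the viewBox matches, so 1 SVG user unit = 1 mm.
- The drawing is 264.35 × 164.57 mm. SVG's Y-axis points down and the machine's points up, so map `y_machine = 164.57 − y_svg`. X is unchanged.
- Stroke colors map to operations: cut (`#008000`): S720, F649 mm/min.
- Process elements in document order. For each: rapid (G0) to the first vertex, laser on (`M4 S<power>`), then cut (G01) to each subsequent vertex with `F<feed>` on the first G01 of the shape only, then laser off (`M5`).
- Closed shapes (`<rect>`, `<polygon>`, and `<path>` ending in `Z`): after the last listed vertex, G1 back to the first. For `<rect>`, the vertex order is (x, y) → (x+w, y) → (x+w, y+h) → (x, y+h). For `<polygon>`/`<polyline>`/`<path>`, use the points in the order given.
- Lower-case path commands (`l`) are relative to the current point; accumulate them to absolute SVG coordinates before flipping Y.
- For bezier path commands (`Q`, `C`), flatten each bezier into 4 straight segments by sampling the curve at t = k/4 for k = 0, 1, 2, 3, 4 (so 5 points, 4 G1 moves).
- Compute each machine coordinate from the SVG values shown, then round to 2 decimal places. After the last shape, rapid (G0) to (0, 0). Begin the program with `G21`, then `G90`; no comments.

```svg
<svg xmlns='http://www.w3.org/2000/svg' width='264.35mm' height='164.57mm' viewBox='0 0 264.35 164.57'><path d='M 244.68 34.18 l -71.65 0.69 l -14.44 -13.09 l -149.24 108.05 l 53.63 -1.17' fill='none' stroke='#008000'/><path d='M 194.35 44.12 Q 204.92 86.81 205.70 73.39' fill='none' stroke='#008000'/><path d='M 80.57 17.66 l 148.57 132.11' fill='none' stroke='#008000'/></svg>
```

1 u = 1 mm; y_m = 164.57 − y.

[1] `<path>` open polyline, #008000→cut S720 F649: (244.68,130.39) → (173.03,129.70) → (158.59,142.79) → (9.35,34.74) → (62.98,35.91)

[2] `<path>` quadratic bezier, #008000→cut S720 F649: (194.35,120.45) → (199.02,102.61) → (202.47,91.79) → (204.70,87.98) → (205.70,91.18)

[3] `<path>` line segment, #008000→cut S720 F649: (80.57,146.91) → (229.14,14.80)

G21
G90
G0 X244.68 Y130.39
M4 S720
G01 X173.03 Y129.70 F649
G01 X158.59 Y142.79
G01 X9.35 Y34.74
G01 X62.98 Y35.91
M5
G0 X194.35 Y120.45
M4 S720
G01 X199.02 Y102.61 F649
G01 X202.47 Y91.79
G01 X204.70 Y87.98
G01 X205.70 Y91.18
M5
G0 X80.57 Y146.91
M4 S720
G01 X229.14 Y14.80 F649
M5
G0 X0.00 Y0.00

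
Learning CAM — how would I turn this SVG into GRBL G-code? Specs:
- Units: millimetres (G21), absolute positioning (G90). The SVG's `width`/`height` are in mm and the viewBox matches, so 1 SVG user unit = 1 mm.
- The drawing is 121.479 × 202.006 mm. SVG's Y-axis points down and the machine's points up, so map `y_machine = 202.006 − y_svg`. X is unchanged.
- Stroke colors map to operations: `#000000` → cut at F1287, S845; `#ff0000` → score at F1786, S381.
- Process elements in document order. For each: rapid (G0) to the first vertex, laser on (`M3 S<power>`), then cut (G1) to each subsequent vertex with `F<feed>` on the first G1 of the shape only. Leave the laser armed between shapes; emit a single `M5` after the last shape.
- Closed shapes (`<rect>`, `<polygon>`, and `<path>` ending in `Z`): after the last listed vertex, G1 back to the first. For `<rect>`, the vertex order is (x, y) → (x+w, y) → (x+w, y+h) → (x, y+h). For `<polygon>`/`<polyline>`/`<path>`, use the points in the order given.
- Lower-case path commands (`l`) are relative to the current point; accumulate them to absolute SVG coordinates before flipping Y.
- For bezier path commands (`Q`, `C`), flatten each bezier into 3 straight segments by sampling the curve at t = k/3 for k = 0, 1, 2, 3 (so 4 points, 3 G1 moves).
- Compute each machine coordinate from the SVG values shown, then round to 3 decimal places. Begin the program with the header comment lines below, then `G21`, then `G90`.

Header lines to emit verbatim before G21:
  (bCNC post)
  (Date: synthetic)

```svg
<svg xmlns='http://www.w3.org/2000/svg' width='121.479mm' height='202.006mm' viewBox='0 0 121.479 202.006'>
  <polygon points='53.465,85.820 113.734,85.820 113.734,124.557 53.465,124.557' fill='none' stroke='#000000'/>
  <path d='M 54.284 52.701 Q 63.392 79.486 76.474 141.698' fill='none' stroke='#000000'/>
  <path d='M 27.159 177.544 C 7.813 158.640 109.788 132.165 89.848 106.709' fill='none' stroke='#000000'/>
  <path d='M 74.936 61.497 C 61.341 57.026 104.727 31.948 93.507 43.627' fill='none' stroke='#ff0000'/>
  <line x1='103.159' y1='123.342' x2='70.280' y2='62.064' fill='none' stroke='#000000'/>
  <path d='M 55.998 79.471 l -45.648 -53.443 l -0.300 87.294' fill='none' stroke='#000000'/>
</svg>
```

viewBox `0 0 121.479 202.006` with mm width/height → 1 unit = 1 mm. Flip: y_m = 202.006 − y_svg.

**Shape 1** — `<polygon>` rectangle, stroke `#000000` → cut (S845, F1287). Machine vertices: (53.465,116.186) → (113.734,116.186) → (113.734,77.449) → (53.465,77.449) → (53.465,116.186). Closed: final G1 returns to the first vertex.

**Shape 2** — `<path>` quadratic bezier, stroke `#000000` → cut (S845, F1287). Control points (SVG): P0=(54.284,52.701), P1=(63.392,79.486), P2=(76.474,141.698); sampled at t=k/3. Machine vertices: (54.284,149.305) → (60.798,127.512) → (68.194,97.846) → (76.474,60.308). Open path.

**Shape 3** — `<path>` cubic bezier, stroke `#000000` → cut (S845, F1287). Control points (SVG): P0=(27.159,177.544), P1=(7.813,158.640), P2=(109.788,132.165), P3=(89.848,106.709); sampled at t=k/3. Machine vertices: (27.159,24.462) → (39.245,45.572) → (78.158,69.819) → (89.848,95.297). Open path.

**Shape 4** — `<path>` cubic bezier, stroke `#ff0000` → score (S381, F1786). Control points (SVG): P0=(74.936,61.497), P1=(61.341,57.026), P2=(104.727,31.948), P3=(93.507,43.627); sampled at t=k/3. Machine vertices: (74.936,140.509) → (76.202,149.724) → (90.658,159.930) → (93.507,158.379). Open path.

**Shape 5** — `<line>` line segment, stroke `#000000` → cut (S845, F1287). Machine vertices: (103.159,78.664) → (70.280,139.942). Open path.

**Shape 6** — `<path>` open polyline, stroke `#000000` → cut (S845, F1287). Machine vertices: (55.998,122.535) → (10.350,175.978) → (10.050,88.684). Open path.

(bCNC post)
(Date: synthetic)
G21
G90
G0 X53.465 Y116.186
M3 S845
G1 X113.734 Y116.186 F1287
G1 X113.734 Y77.449
G1 X53.465 Y77.449
G1 X53.465 Y116.186
G0 X54.284 Y149.305
M3 S845
G1 X60.798 Y127.512 F1287
G1 X68.194 Y97.846
G1 X76.474 Y60.308
G0 X27.159 Y24.462
M3 S845
G1 X39.245 Y45.572 F1287
G1 X78.158 Y69.819
G1 X89.848 Y95.297
G0 X74.936 Y140.509
M3 S381
G1 X76.202 Y149.724 F1786
G1 X90.658 Y159.930
G1 X93.507 Y158.379
G0 X103.159 Y78.664
M3 S845
G1 X70.280 Y139.942 F1287
G0 X55.998 Y122.535
M3 S845
G1 X10.350 Y175.978 F1287
G1 X10.050 Y88.684
M5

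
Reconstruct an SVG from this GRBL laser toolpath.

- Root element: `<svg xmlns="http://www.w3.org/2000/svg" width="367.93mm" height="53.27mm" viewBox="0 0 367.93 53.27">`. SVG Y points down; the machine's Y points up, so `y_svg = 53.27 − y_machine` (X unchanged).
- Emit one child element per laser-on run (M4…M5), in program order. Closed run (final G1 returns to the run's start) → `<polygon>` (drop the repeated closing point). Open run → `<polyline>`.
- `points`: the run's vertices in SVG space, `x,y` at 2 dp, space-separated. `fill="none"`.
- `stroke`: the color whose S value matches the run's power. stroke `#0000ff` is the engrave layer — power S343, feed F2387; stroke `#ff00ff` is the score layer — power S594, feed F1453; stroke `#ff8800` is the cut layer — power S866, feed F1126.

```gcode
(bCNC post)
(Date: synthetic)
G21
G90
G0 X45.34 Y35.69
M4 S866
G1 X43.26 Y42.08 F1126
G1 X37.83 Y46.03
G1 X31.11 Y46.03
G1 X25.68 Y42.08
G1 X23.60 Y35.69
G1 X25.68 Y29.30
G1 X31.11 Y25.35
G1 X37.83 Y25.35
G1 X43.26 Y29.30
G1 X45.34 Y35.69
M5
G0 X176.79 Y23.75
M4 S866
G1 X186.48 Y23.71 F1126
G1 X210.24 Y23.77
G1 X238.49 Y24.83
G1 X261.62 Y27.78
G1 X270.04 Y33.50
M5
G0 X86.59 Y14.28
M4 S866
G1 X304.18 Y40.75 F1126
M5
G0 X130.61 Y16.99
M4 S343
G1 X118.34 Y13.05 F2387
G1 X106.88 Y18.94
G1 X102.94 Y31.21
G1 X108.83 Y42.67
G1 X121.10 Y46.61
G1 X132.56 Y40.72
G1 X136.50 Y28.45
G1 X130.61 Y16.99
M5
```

Machine Y-up, SVG Y-down with viewBox height 53.27, so y_svg = 53.27 − y_machine; X carries over.

Run 1: power S866 maps to stroke `#ff8800` (cut). The run returns to its start, so emit a `<polygon>` with points (Y-flipped): 45.34,17.58 43.26,11.19 37.83,7.24 31.11,7.24 25.68,11.19 23.60,17.58 25.68,23.97 31.11,27.92 37.83,27.92 43.26,23.97.

Run 2: the run's S866 means `#ff8800` (cut). The run is open, so emit a `<polyline>` with points (Y-flipped): 176.79,29.52 186.48,29.56 210.24,29.50 238.49,28.44 261.62,25.49 270.04,19.77.

Run 3: power S866 maps to stroke `#ff8800` (cut). The run is open, so emit a `<polyline>` with points (Y-flipped): 86.59,38.99 304.18,12.52.

Run 4: the run's S343 means `#0000ff` (engrave). The run returns to its start, so emit a `<polygon>` with points (Y-flipped): 130.61,36.28 118.34,40.22 106.88,34.33 102.94,22.06 108.83,10.60 121.10,6.66 132.56,12.55 136.50,24.82.

<svg xmlns="http://www.w3.org/2000/svg" width="367.93mm" height="53.27mm" viewBox="0 0 367.93 53.27">
  <polygon points="45.34,17.58 43.26,11.19 37.83,7.24 31.11,7.24 25.68,11.19 23.60,17.58 25.68,23.97 31.11,27.92 37.83,27.92 43.26,23.97" fill="none" stroke="#ff8800"/>
  <polyline points="176.79,29.52 186.48,29.56 210.24,29.50 238.49,28.44 261.62,25.49 270.04,19.77" fill="none" stroke="#ff8800"/>
  <polyline points="86.59,38.99 304.18,12.52" fill="none" stroke="#ff8800"/>
  <polygon points="130.61,36.28 118.34,40.22 106.88,34.33 102.94,22.06 108.83,10.60 121.10,6.66 132.56,12.55 136.50,24.82" fill="none" stroke="#0000ff"/>
</svg>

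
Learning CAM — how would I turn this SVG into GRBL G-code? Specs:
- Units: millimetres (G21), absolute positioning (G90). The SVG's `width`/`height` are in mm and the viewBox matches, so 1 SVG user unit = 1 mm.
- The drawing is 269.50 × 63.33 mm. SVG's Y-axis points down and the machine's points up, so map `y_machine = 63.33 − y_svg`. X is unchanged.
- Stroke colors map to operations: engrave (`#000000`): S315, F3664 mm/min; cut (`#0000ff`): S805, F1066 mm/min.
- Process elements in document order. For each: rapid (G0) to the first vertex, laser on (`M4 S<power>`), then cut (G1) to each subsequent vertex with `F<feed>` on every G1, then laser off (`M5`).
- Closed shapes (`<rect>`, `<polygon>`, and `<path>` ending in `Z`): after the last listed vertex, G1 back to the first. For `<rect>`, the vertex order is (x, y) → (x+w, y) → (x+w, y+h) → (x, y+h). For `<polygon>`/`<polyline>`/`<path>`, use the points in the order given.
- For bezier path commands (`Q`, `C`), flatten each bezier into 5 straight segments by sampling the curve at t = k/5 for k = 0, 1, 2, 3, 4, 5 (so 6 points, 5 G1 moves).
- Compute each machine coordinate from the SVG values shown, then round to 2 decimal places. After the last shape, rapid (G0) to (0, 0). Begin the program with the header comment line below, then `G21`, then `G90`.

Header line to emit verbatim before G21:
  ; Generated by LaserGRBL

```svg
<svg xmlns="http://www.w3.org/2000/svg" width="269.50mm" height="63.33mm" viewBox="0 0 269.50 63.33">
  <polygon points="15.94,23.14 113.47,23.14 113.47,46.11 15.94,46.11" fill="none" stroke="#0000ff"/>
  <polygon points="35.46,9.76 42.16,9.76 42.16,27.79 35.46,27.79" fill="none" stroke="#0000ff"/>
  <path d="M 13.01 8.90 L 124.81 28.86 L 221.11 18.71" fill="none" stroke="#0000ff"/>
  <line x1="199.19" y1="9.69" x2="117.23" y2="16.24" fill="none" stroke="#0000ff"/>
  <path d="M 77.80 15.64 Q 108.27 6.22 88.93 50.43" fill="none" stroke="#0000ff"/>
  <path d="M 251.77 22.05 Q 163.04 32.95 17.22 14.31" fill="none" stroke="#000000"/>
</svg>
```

; Generated by LaserGRBL
G21
G90
G0 X15.94 Y40.19
M4 S805
G1 X113.47 Y40.19 F1066
G1 X113.47 Y17.22 F1066
G1 X15.94 Y17.22 F1066
G1 X15.94 Y40.19 F1066
M5
G0 X35.46 Y53.57
M4 S805
G1 X42.16 Y53.57 F1066
G1 X42.16 Y35.54 F1066
G1 X35.46 Y35.54 F1066
G1 X35.46 Y53.57 F1066
M5
G0 X13.01 Y54.43
M4 S805
G1 X124.81 Y34.47 F1066
G1 X221.11 Y44.62 F1066
M5
G0 X199.19 Y53.64
M4 S805
G1 X117.23 Y47.09 F1066
M5
G0 X77.80 Y47.69
M4 S805
G1 X88.00 Y49.31 F1066
G1 X94.21 Y46.65 F1066
G1 X96.43 Y39.69 F1066
G1 X94.67 Y28.44 F1066
G1 X88.93 Y12.90 F1066
M5
G0 X251.77 Y41.28
M4 S315
G1 X213.99 Y38.10 F3664
G1 X171.65 Y37.29 F3664
G1 X124.74 Y38.83 F3664
G1 X73.26 Y42.75 F3664
G1 X17.22 Y49.02 F3664
M5
G0 X0.00 Y0.00

Since the viewBox matches the mm dimensions, user units are millimetres directly. The only transform is the Y-flip y_m = 63.33 − y_svg.

Shape 1 is a rectangle drawn with `<polygon>`. Its stroke #0000ff means cut at S805, F1066. After flipping Y the toolpath is (15.94,40.19) → (113.47,40.19) → (113.47,17.22) → (15.94,17.22) → (15.94,40.19), returning to the start.

Shape 2 is a rectangle drawn with `<polygon>`. Its stroke #0000ff means cut at S805, F1066. After flipping Y the toolpath is (35.46,53.57) → (42.16,53.57) → (42.16,35.54) → (35.46,35.54) → (35.46,53.57), returning to the start.

Shape 3 is a open polyline drawn with `<path>`. Its stroke #0000ff means cut at S805, F1066. After flipping Y the toolpath is (13.01,54.43) → (124.81,34.47) → (221.11,44.62).

Shape 4 is a line segment drawn with `<line>`. Its stroke #0000ff means cut at S805, F1066. After flipping Y the toolpath is (199.19,53.64) → (117.23,47.09).

Shape 5 is a quadratic bezier drawn with `<path>`. Its stroke #0000ff means cut at S805, F1066. After flipping Y the toolpath is (77.80,47.69) → (88.00,49.31) → (94.21,46.65) → (96.43,39.69) → (94.67,28.44) → (88.93,12.90).

Shape 6 is a quadratic bezier drawn with `<path>`. Its stroke #000000 means engrave at S315, F3664. After flipping Y the toolpath is (251.77,41.28) → (213.99,38.10) → (171.65,37.29) → (124.74,38.83) → (73.26,42.75) → (17.22,49.02).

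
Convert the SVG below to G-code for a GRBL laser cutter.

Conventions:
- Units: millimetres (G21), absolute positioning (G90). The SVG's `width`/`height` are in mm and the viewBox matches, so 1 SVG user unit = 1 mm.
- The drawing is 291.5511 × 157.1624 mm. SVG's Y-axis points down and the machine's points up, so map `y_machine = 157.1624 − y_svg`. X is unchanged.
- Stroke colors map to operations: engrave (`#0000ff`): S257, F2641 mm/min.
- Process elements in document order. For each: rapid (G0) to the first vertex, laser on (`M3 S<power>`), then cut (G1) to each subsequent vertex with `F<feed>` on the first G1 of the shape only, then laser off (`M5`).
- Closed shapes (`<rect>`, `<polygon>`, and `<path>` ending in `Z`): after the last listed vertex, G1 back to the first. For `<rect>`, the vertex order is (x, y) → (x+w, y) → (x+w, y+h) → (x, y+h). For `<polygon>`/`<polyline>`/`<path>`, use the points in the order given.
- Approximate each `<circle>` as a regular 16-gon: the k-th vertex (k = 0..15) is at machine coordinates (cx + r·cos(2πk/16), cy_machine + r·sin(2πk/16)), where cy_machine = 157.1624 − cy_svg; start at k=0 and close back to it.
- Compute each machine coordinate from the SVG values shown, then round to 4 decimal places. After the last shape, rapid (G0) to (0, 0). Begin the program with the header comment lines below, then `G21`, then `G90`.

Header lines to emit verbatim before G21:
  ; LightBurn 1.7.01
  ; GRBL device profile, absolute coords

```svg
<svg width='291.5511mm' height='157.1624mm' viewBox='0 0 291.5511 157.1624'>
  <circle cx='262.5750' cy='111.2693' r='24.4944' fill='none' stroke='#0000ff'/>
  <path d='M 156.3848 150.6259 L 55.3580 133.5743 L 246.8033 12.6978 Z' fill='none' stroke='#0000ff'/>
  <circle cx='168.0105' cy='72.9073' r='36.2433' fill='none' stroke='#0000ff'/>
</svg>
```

; LightBurn 1.7.01
; GRBL device profile, absolute coords
G21
G90
G0 X287.0694 Y45.8931
M3 S257
G1 X285.2049 Y55.2667 F2641
G1 X279.8952 Y63.2133
G1 X271.9486 Y68.5230
G1 X262.5750 Y70.3875
G1 X253.2014 Y68.5230
G1 X245.2548 Y63.2133
G1 X239.9451 Y55.2667
G1 X238.0806 Y45.8931
G1 X239.9451 Y36.5195
G1 X245.2548 Y28.5729
G1 X253.2014 Y23.2632
G1 X262.5750 Y21.3987
G1 X271.9486 Y23.2632
G1 X279.8952 Y28.5729
G1 X285.2049 Y36.5195
G1 X287.0694 Y45.8931
M5
G0 X156.3848 Y6.5365
M3 S257
G1 X55.3580 Y23.5881 F2641
G1 X246.8033 Y144.4646
G1 X156.3848 Y6.5365
M5
G0 X204.2538 Y84.2551
M3 S257
G1 X201.4949 Y98.1248 F2641
G1 X193.6384 Y109.8830
G1 X181.8802 Y117.7395
G1 X168.0105 Y120.4984
G1 X154.1408 Y117.7395
G1 X142.3826 Y109.8830
G1 X134.5261 Y98.1248
G1 X131.7672 Y84.2551
G1 X134.5261 Y70.3854
G1 X142.3826 Y58.6272
G1 X154.1408 Y50.7707
G1 X168.0105 Y48.0118
G1 X181.8802 Y50.7707
G1 X193.6384 Y58.6272
G1 X201.4949 Y70.3854
G1 X204.2538 Y84.2551
M5
G0 X0.0000 Y0.0000

1 u = 1 mm; y_m = 157.1624 − y.

[1] `<circle>` circle, #0000ff→engrave S257 F2641: (287.0694,45.8931) → (285.2049,55.2667) → (279.8952,63.2133) → (271.9486,68.5230) → (262.5750,70.3875) → (253.2014,68.5230) → (245.2548,63.2133) → (239.9451,55.2667) → (238.0806,45.8931) → (239.9451,36.5195) → (245.2548,28.5729) → (253.2014,23.2632) → (262.5750,21.3987) → (271.9486,23.2632) → (279.8952,28.5729) → (285.2049,36.5195) → (287.0694,45.8931) (closed)

[2] `<path>` closed polygon, #0000ff→engrave S257 F2641: (156.3848,6.5365) → (55.3580,23.5881) → (246.8033,144.4646) → (156.3848,6.5365) (closed)

[3] `<circle>` circle, #0000ff→engrave S257 F2641: (204.2538,84.2551) → (201.4949,98.1248) → (193.6384,109.8830) → (181.8802,117.7395) → (168.0105,120.4984) → (154.1408,117.7395) → (142.3826,109.8830) → (134.5261,98.1248) → (131.7672,84.2551) → (134.5261,70.3854) → (142.3826,58.6272) → (154.1408,50.7707) → (168.0105,48.0118) → (181.8802,50.7707) → (193.6384,58.6272) → (201.4949,70.3854) → (204.2538,84.2551) (closed)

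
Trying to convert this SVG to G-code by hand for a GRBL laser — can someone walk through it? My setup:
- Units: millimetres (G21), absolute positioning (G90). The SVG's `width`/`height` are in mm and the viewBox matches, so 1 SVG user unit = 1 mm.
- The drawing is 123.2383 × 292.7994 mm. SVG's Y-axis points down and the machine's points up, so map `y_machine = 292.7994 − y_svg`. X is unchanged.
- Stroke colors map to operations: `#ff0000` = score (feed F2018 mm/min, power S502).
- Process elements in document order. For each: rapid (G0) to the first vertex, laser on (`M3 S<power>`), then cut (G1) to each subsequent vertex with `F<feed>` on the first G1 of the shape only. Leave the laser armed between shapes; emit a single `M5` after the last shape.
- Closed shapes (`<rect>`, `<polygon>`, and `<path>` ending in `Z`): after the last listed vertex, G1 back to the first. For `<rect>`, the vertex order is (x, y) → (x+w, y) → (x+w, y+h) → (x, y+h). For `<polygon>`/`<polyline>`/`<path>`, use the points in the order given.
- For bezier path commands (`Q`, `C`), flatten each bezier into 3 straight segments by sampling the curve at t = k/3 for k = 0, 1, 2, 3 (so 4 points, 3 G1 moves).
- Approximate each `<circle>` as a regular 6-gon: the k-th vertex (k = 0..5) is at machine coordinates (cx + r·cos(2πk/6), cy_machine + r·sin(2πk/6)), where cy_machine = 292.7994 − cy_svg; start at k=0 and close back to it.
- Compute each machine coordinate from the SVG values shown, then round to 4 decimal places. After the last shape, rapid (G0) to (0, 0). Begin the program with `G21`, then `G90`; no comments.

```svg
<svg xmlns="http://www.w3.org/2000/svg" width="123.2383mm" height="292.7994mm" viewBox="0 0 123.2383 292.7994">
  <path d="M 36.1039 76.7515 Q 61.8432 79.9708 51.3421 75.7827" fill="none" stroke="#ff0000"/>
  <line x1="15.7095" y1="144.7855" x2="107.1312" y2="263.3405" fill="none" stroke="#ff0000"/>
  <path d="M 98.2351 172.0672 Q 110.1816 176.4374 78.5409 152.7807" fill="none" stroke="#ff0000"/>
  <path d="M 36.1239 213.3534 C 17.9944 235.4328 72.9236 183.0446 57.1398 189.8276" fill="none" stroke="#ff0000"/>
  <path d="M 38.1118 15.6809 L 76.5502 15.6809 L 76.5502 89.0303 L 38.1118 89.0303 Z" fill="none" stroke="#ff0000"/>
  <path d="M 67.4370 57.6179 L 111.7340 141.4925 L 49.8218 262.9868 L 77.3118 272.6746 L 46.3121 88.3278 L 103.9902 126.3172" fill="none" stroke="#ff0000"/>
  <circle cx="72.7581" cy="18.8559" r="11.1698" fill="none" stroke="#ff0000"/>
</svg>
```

G21
G90
G0 X36.1039 Y216.0479
M3 S502
G1 X49.2367 Y214.7247 F2018
G1 X54.3161 Y215.0477
G1 X51.3421 Y217.0167
G0 X15.7095 Y148.0139
M3 S502
G1 X107.1312 Y29.4589 F2018
G0 X98.2351 Y120.7322
M3 S502
G1 X101.3564 Y120.9328 F2018
G1 X94.7917 Y127.3617
G1 X78.5409 Y140.0187
G0 X36.1239 Y79.4460
M3 S502
G1 X37.0224 Y77.2395 F2018
G1 X54.6775 Y94.9807
G1 X57.1398 Y102.9718
G0 X38.1118 Y277.1185
M3 S502
G1 X76.5502 Y277.1185 F2018
G1 X76.5502 Y203.7691
G1 X38.1118 Y203.7691
G1 X38.1118 Y277.1185
G0 X67.4370 Y235.1815
M3 S502
G1 X111.7340 Y151.3069 F2018
G1 X49.8218 Y29.8126
G1 X77.3118 Y20.1248
G1 X46.3121 Y204.4716
G1 X103.9902 Y166.4822
G0 X83.9279 Y273.9435
M3 S502
G1 X78.3430 Y283.6168 F2018
G1 X67.1732 Y283.6168
G1 X61.5883 Y273.9435
G1 X67.1732 Y264.2702
G1 X78.3430 Y264.2702
G1 X83.9279 Y273.9435
M5
G0 X0.0000 Y0.0000

viewBox `0 0 123.2383 292.7994` with mm width/height → 1 unit = 1 mm. Flip: y_m = 292.7994 − y_svg.

**Shape 1** — `<path>` quadratic bezier, stroke `#ff0000` → score (S502, F2018). Control points (SVG): P0=(36.1039,76.7515), P1=(61.8432,79.9708), P2=(51.3421,75.7827); sampled at t=k/3. Machine vertices: (36.1039,216.0479) → (49.2367,214.7247) → (54.3161,215.0477) → (51.3421,217.0167). Open path.

**Shape 2** — `<line>` line segment, stroke `#ff0000` → score (S502, F2018). Machine vertices: (15.7095,148.0139) → (107.1312,29.4589). Open path.

**Shape 3** — `<path>` quadratic bezier, stroke `#ff0000` → score (S502, F2018). Control points (SVG): P0=(98.2351,172.0672), P1=(110.1816,176.4374), P2=(78.5409,152.7807); sampled at t=k/3. Machine vertices: (98.2351,120.7322) → (101.3564,120.9328) → (94.7917,127.3617) → (78.5409,140.0187). Open path.

**Shape 4** — `<path>` cubic bezier, stroke `#ff0000` → score (S502, F2018). Control points (SVG): P0=(36.1239,213.3534), P1=(17.9944,235.4328), P2=(72.9236,183.0446), P3=(57.1398,189.8276); sampled at t=k/3. Machine vertices: (36.1239,79.4460) → (37.0224,77.2395) → (54.6775,94.9807) → (57.1398,102.9718). Open path.

**Shape 5** — `<path>` rectangle, stroke `#ff0000` → score (S502, F2018). Machine vertices: (38.1118,277.1185) → (76.5502,277.1185) → (76.5502,203.7691) → (38.1118,203.7691) → (38.1118,277.1185). Closed: final G1 returns to the first vertex.

**Shape 6** — `<path>` open polyline, stroke `#ff0000` → score (S502, F2018). Machine vertices: (67.4370,235.1815) → (111.7340,151.3069) → (49.8218,29.8126) → (77.3118,20.1248) → (46.3121,204.4716) → (103.9902,166.4822). Open path.

**Shape 7** — `<circle>` circle, stroke `#ff0000` → score (S502, F2018). Machine vertices: (83.9279,273.9435) → (78.3430,283.6168) → (67.1732,283.6168) → (61.5883,273.9435) → (67.1732,264.2702) → (78.3430,264.2702) → (83.9279,273.9435). Closed: final G1 returns to the first vertex.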